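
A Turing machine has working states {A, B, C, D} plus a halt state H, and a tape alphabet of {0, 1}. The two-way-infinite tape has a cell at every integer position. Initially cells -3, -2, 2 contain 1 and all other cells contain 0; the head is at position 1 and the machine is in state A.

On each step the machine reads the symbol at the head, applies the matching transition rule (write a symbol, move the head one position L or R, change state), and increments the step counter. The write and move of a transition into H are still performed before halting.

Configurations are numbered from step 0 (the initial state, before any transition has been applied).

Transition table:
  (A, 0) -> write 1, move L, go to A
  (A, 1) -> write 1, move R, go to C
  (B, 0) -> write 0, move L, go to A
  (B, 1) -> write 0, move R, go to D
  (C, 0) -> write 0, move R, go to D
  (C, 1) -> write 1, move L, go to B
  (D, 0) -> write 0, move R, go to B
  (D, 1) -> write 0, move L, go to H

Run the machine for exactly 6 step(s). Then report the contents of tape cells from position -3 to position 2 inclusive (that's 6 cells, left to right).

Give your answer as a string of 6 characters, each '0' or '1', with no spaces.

Step 1: in state A at pos 1, read 0 -> (A,0)->write 1,move L,goto A. Now: state=A, head=0, tape[-4..3]=01100110 (head:     ^)
Step 2: in state A at pos 0, read 0 -> (A,0)->write 1,move L,goto A. Now: state=A, head=-1, tape[-4..3]=01101110 (head:    ^)
Step 3: in state A at pos -1, read 0 -> (A,0)->write 1,move L,goto A. Now: state=A, head=-2, tape[-4..3]=01111110 (head:   ^)
Step 4: in state A at pos -2, read 1 -> (A,1)->write 1,move R,goto C. Now: state=C, head=-1, tape[-4..3]=01111110 (head:    ^)
Step 5: in state C at pos -1, read 1 -> (C,1)->write 1,move L,goto B. Now: state=B, head=-2, tape[-4..3]=01111110 (head:   ^)
Step 6: in state B at pos -2, read 1 -> (B,1)->write 0,move R,goto D. Now: state=D, head=-1, tape[-4..3]=01011110 (head:    ^)

Answer: 101111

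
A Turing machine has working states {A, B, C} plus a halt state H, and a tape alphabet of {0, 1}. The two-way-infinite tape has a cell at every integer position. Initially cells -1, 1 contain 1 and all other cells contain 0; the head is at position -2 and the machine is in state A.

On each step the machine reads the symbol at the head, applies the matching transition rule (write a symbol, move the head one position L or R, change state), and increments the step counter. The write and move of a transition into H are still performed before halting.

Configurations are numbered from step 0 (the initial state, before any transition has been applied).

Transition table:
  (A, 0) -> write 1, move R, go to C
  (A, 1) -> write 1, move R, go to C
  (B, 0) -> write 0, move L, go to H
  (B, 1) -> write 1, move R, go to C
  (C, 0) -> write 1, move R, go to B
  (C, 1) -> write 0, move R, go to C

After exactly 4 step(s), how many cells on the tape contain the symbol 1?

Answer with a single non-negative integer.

Step 1: in state A at pos -2, read 0 -> (A,0)->write 1,move R,goto C. Now: state=C, head=-1, tape[-3..2]=011010 (head:   ^)
Step 2: in state C at pos -1, read 1 -> (C,1)->write 0,move R,goto C. Now: state=C, head=0, tape[-3..2]=010010 (head:    ^)
Step 3: in state C at pos 0, read 0 -> (C,0)->write 1,move R,goto B. Now: state=B, head=1, tape[-3..2]=010110 (head:     ^)
Step 4: in state B at pos 1, read 1 -> (B,1)->write 1,move R,goto C. Now: state=C, head=2, tape[-3..3]=0101100 (head:      ^)
Cells containing 1 after step 4: {-2, 0, 1} -> 3 cell(s)

Answer: 3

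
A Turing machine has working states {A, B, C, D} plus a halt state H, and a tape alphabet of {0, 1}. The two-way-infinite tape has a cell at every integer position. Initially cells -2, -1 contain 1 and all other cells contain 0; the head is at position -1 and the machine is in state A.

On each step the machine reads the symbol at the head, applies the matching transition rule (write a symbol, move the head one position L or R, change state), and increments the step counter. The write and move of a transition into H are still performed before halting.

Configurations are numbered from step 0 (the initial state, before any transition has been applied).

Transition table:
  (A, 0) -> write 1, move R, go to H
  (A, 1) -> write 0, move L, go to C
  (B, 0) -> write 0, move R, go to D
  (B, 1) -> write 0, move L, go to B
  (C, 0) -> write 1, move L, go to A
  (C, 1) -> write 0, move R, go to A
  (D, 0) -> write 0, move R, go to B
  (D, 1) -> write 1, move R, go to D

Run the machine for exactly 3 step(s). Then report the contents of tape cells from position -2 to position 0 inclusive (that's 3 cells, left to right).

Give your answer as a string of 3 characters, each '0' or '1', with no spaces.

Answer: 010

Derivation:
Step 1: in state A at pos -1, read 1 -> (A,1)->write 0,move L,goto C. Now: state=C, head=-2, tape[-3..0]=0100 (head:  ^)
Step 2: in state C at pos -2, read 1 -> (C,1)->write 0,move R,goto A. Now: state=A, head=-1, tape[-3..0]=0000 (head:   ^)
Step 3: in state A at pos -1, read 0 -> (A,0)->write 1,move R,goto H. Now: state=H, head=0, tape[-3..1]=00100 (head:    ^)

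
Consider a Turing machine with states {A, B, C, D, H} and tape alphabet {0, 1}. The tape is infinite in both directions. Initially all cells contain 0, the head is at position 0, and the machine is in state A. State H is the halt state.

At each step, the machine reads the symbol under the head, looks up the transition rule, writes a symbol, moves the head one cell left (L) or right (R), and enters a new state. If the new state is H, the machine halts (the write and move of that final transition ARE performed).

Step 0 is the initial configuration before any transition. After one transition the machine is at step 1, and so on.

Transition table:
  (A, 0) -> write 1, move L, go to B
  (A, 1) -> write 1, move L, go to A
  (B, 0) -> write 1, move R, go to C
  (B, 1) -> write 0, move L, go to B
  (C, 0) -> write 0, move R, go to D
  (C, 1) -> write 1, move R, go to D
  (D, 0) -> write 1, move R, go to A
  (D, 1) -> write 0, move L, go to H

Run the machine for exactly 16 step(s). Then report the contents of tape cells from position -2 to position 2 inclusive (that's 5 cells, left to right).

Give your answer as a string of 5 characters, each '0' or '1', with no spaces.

Answer: 11001

Derivation:
Step 1: in state A at pos 0, read 0 -> (A,0)->write 1,move L,goto B. Now: state=B, head=-1, tape[-2..1]=0010 (head:  ^)
Step 2: in state B at pos -1, read 0 -> (B,0)->write 1,move R,goto C. Now: state=C, head=0, tape[-2..1]=0110 (head:   ^)
Step 3: in state C at pos 0, read 1 -> (C,1)->write 1,move R,goto D. Now: state=D, head=1, tape[-2..2]=01100 (head:    ^)
Step 4: in state D at pos 1, read 0 -> (D,0)->write 1,move R,goto A. Now: state=A, head=2, tape[-2..3]=011100 (head:     ^)
Step 5: in state A at pos 2, read 0 -> (A,0)->write 1,move L,goto B. Now: state=B, head=1, tape[-2..3]=011110 (head:    ^)
Step 6: in state B at pos 1, read 1 -> (B,1)->write 0,move L,goto B. Now: state=B, head=0, tape[-2..3]=011010 (head:   ^)
Step 7: in state B at pos 0, read 1 -> (B,1)->write 0,move L,goto B. Now: state=B, head=-1, tape[-2..3]=010010 (head:  ^)
Step 8: in state B at pos -1, read 1 -> (B,1)->write 0,move L,goto B. Now: state=B, head=-2, tape[-3..3]=0000010 (head:  ^)
Step 9: in state B at pos -2, read 0 -> (B,0)->write 1,move R,goto C. Now: state=C, head=-1, tape[-3..3]=0100010 (head:   ^)
Step 10: in state C at pos -1, read 0 -> (C,0)->write 0,move R,goto D. Now: state=D, head=0, tape[-3..3]=0100010 (head:    ^)
Step 11: in state D at pos 0, read 0 -> (D,0)->write 1,move R,goto A. Now: state=A, head=1, tape[-3..3]=0101010 (head:     ^)
Step 12: in state A at pos 1, read 0 -> (A,0)->write 1,move L,goto B. Now: state=B, head=0, tape[-3..3]=0101110 (head:    ^)
Step 13: in state B at pos 0, read 1 -> (B,1)->write 0,move L,goto B. Now: state=B, head=-1, tape[-3..3]=0100110 (head:   ^)
Step 14: in state B at pos -1, read 0 -> (B,0)->write 1,move R,goto C. Now: state=C, head=0, tape[-3..3]=0110110 (head:    ^)
Step 15: in state C at pos 0, read 0 -> (C,0)->write 0,move R,goto D. Now: state=D, head=1, tape[-3..3]=0110110 (head:     ^)
Step 16: in state D at pos 1, read 1 -> (D,1)->write 0,move L,goto H. Now: state=H, head=0, tape[-3..3]=0110010 (head:    ^)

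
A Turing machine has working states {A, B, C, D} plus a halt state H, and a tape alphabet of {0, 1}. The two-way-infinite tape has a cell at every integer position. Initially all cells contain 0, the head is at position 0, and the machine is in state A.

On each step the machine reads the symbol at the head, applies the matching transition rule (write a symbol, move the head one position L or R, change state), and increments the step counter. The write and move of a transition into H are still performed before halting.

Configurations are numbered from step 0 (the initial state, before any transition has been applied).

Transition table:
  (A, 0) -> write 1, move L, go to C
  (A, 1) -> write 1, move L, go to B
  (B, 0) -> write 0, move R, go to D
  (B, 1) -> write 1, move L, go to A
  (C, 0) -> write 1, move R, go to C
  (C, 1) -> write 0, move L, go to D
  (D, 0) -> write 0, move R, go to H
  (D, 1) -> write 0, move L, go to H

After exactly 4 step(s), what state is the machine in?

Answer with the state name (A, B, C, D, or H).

Answer: H

Derivation:
Step 1: in state A at pos 0, read 0 -> (A,0)->write 1,move L,goto C. Now: state=C, head=-1, tape[-2..1]=0010 (head:  ^)
Step 2: in state C at pos -1, read 0 -> (C,0)->write 1,move R,goto C. Now: state=C, head=0, tape[-2..1]=0110 (head:   ^)
Step 3: in state C at pos 0, read 1 -> (C,1)->write 0,move L,goto D. Now: state=D, head=-1, tape[-2..1]=0100 (head:  ^)
Step 4: in state D at pos -1, read 1 -> (D,1)->write 0,move L,goto H. Now: state=H, head=-2, tape[-3..1]=00000 (head:  ^)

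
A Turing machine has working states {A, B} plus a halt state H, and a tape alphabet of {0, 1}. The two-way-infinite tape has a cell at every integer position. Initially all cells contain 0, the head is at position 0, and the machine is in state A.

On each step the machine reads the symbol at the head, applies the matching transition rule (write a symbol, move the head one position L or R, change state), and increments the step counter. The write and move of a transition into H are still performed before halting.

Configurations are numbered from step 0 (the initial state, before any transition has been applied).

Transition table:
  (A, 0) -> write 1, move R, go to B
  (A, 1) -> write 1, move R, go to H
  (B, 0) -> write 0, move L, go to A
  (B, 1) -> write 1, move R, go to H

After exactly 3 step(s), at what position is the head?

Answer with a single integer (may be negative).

Answer: 1

Derivation:
Step 1: in state A at pos 0, read 0 -> (A,0)->write 1,move R,goto B. Now: state=B, head=1, tape[-1..2]=0100 (head:   ^)
Step 2: in state B at pos 1, read 0 -> (B,0)->write 0,move L,goto A. Now: state=A, head=0, tape[-1..2]=0100 (head:  ^)
Step 3: in state A at pos 0, read 1 -> (A,1)->write 1,move R,goto H. Now: state=H, head=1, tape[-1..2]=0100 (head:   ^)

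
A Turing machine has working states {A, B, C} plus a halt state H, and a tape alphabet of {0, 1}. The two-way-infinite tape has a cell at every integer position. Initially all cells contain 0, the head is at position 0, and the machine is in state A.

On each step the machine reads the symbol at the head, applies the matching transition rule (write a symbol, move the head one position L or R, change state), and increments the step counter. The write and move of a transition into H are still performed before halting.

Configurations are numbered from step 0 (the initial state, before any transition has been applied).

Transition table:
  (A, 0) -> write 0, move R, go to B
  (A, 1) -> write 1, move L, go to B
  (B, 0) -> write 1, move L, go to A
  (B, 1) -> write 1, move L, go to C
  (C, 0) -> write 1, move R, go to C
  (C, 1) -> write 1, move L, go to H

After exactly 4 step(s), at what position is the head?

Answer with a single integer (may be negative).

Step 1: in state A at pos 0, read 0 -> (A,0)->write 0,move R,goto B. Now: state=B, head=1, tape[-1..2]=0000 (head:   ^)
Step 2: in state B at pos 1, read 0 -> (B,0)->write 1,move L,goto A. Now: state=A, head=0, tape[-1..2]=0010 (head:  ^)
Step 3: in state A at pos 0, read 0 -> (A,0)->write 0,move R,goto B. Now: state=B, head=1, tape[-1..2]=0010 (head:   ^)
Step 4: in state B at pos 1, read 1 -> (B,1)->write 1,move L,goto C. Now: state=C, head=0, tape[-1..2]=0010 (head:  ^)

Answer: 0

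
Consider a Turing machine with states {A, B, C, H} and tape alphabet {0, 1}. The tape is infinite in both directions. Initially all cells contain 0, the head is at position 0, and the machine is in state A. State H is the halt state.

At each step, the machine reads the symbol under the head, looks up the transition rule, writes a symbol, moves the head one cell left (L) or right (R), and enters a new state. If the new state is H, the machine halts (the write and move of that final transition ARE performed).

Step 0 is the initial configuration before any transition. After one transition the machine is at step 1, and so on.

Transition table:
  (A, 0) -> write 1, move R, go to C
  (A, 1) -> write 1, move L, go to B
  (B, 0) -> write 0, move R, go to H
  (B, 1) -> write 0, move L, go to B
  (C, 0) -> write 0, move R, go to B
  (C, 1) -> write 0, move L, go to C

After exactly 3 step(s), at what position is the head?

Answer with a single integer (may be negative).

Answer: 3

Derivation:
Step 1: in state A at pos 0, read 0 -> (A,0)->write 1,move R,goto C. Now: state=C, head=1, tape[-1..2]=0100 (head:   ^)
Step 2: in state C at pos 1, read 0 -> (C,0)->write 0,move R,goto B. Now: state=B, head=2, tape[-1..3]=01000 (head:    ^)
Step 3: in state B at pos 2, read 0 -> (B,0)->write 0,move R,goto H. Now: state=H, head=3, tape[-1..4]=010000 (head:     ^)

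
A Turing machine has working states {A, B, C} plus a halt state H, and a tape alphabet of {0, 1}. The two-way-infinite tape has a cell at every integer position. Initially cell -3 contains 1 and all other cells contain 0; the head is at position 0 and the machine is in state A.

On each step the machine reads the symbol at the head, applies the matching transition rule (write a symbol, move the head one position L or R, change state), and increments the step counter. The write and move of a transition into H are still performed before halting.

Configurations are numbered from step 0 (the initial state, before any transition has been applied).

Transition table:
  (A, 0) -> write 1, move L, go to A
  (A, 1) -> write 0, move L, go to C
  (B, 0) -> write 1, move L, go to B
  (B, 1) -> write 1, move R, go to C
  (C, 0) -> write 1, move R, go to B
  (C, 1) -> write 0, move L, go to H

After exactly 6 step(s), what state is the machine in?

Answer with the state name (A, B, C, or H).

Answer: B

Derivation:
Step 1: in state A at pos 0, read 0 -> (A,0)->write 1,move L,goto A. Now: state=A, head=-1, tape[-4..1]=010010 (head:    ^)
Step 2: in state A at pos -1, read 0 -> (A,0)->write 1,move L,goto A. Now: state=A, head=-2, tape[-4..1]=010110 (head:   ^)
Step 3: in state A at pos -2, read 0 -> (A,0)->write 1,move L,goto A. Now: state=A, head=-3, tape[-4..1]=011110 (head:  ^)
Step 4: in state A at pos -3, read 1 -> (A,1)->write 0,move L,goto C. Now: state=C, head=-4, tape[-5..1]=0001110 (head:  ^)
Step 5: in state C at pos -4, read 0 -> (C,0)->write 1,move R,goto B. Now: state=B, head=-3, tape[-5..1]=0101110 (head:   ^)
Step 6: in state B at pos -3, read 0 -> (B,0)->write 1,move L,goto B. Now: state=B, head=-4, tape[-5..1]=0111110 (head:  ^)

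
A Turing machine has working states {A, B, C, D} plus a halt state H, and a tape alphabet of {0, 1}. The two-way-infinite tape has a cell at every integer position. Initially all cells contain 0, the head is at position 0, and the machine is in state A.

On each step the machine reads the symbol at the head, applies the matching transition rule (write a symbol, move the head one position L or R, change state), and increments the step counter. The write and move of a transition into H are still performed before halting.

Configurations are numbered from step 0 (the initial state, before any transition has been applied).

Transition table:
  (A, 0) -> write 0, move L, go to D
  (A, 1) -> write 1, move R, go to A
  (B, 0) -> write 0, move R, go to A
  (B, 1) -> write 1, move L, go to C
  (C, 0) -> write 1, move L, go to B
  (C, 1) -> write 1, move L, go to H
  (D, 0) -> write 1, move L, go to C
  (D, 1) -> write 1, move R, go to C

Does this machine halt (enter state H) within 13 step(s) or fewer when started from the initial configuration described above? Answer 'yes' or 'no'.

Answer: yes

Derivation:
Step 1: in state A at pos 0, read 0 -> (A,0)->write 0,move L,goto D. Now: state=D, head=-1, tape[-2..1]=0000 (head:  ^)
Step 2: in state D at pos -1, read 0 -> (D,0)->write 1,move L,goto C. Now: state=C, head=-2, tape[-3..1]=00100 (head:  ^)
Step 3: in state C at pos -2, read 0 -> (C,0)->write 1,move L,goto B. Now: state=B, head=-3, tape[-4..1]=001100 (head:  ^)
Step 4: in state B at pos -3, read 0 -> (B,0)->write 0,move R,goto A. Now: state=A, head=-2, tape[-4..1]=001100 (head:   ^)
Step 5: in state A at pos -2, read 1 -> (A,1)->write 1,move R,goto A. Now: state=A, head=-1, tape[-4..1]=001100 (head:    ^)
Step 6: in state A at pos -1, read 1 -> (A,1)->write 1,move R,goto A. Now: state=A, head=0, tape[-4..1]=001100 (head:     ^)
Step 7: in state A at pos 0, read 0 -> (A,0)->write 0,move L,goto D. Now: state=D, head=-1, tape[-4..1]=001100 (head:    ^)
Step 8: in state D at pos -1, read 1 -> (D,1)->write 1,move R,goto C. Now: state=C, head=0, tape[-4..1]=001100 (head:     ^)
Step 9: in state C at pos 0, read 0 -> (C,0)->write 1,move L,goto B. Now: state=B, head=-1, tape[-4..1]=001110 (head:    ^)
Step 10: in state B at pos -1, read 1 -> (B,1)->write 1,move L,goto C. Now: state=C, head=-2, tape[-4..1]=001110 (head:   ^)
Step 11: in state C at pos -2, read 1 -> (C,1)->write 1,move L,goto H. Now: state=H, head=-3, tape[-4..1]=001110 (head:  ^)
State H reached at step 11; 11 <= 13 -> yes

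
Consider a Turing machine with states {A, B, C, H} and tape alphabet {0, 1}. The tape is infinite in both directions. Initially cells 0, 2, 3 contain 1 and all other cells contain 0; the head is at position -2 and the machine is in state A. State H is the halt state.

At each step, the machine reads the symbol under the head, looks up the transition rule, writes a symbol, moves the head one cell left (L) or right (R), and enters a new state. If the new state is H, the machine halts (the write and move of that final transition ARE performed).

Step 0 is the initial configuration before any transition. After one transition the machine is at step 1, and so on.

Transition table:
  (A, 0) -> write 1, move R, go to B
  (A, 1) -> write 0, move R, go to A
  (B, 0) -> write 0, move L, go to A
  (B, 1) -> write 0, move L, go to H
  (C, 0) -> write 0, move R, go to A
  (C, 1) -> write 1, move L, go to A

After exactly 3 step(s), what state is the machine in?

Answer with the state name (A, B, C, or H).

Answer: A

Derivation:
Step 1: in state A at pos -2, read 0 -> (A,0)->write 1,move R,goto B. Now: state=B, head=-1, tape[-3..4]=01010110 (head:   ^)
Step 2: in state B at pos -1, read 0 -> (B,0)->write 0,move L,goto A. Now: state=A, head=-2, tape[-3..4]=01010110 (head:  ^)
Step 3: in state A at pos -2, read 1 -> (A,1)->write 0,move R,goto A. Now: state=A, head=-1, tape[-3..4]=00010110 (head:   ^)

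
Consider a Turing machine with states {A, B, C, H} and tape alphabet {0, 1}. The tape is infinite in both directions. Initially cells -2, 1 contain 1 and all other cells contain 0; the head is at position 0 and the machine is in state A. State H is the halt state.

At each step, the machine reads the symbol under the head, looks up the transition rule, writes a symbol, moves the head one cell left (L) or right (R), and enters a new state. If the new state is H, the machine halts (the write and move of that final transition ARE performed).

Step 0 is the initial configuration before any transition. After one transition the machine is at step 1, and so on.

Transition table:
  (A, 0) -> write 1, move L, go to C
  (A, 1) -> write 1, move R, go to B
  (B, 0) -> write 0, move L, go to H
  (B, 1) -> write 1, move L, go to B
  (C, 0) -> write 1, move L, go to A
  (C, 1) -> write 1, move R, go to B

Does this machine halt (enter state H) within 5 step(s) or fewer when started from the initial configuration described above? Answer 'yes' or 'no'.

Step 1: in state A at pos 0, read 0 -> (A,0)->write 1,move L,goto C. Now: state=C, head=-1, tape[-3..2]=010110 (head:   ^)
Step 2: in state C at pos -1, read 0 -> (C,0)->write 1,move L,goto A. Now: state=A, head=-2, tape[-3..2]=011110 (head:  ^)
Step 3: in state A at pos -2, read 1 -> (A,1)->write 1,move R,goto B. Now: state=B, head=-1, tape[-3..2]=011110 (head:   ^)
Step 4: in state B at pos -1, read 1 -> (B,1)->write 1,move L,goto B. Now: state=B, head=-2, tape[-3..2]=011110 (head:  ^)
Step 5: in state B at pos -2, read 1 -> (B,1)->write 1,move L,goto B. Now: state=B, head=-3, tape[-4..2]=0011110 (head:  ^)
After 5 step(s): state = B (not H) -> not halted within 5 -> no

Answer: no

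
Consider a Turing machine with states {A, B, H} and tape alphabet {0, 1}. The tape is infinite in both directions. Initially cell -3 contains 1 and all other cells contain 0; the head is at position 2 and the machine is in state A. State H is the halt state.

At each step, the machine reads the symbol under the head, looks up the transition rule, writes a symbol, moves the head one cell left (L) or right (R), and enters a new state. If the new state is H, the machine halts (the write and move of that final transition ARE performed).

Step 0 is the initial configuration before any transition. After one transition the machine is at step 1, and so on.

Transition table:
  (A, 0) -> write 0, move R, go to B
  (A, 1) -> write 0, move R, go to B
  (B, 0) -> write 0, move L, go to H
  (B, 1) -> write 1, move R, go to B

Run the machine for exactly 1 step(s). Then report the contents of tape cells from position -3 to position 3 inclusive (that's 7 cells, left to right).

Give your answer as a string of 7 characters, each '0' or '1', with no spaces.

Answer: 1000000

Derivation:
Step 1: in state A at pos 2, read 0 -> (A,0)->write 0,move R,goto B. Now: state=B, head=3, tape[-4..4]=010000000 (head:        ^)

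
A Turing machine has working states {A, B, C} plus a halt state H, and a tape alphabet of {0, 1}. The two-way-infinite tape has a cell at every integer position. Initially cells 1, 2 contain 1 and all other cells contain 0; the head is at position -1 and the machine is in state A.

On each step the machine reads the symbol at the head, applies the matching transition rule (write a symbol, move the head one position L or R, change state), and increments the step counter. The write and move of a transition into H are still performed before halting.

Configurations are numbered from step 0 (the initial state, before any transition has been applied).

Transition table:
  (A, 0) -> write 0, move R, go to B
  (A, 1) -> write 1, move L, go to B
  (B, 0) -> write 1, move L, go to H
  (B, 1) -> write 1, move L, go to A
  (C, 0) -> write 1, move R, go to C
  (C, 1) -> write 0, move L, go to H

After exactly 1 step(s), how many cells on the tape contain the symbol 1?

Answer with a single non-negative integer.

Answer: 2

Derivation:
Step 1: in state A at pos -1, read 0 -> (A,0)->write 0,move R,goto B. Now: state=B, head=0, tape[-2..3]=000110 (head:   ^)
Cells containing 1 after step 1: {1, 2} -> 2 cell(s)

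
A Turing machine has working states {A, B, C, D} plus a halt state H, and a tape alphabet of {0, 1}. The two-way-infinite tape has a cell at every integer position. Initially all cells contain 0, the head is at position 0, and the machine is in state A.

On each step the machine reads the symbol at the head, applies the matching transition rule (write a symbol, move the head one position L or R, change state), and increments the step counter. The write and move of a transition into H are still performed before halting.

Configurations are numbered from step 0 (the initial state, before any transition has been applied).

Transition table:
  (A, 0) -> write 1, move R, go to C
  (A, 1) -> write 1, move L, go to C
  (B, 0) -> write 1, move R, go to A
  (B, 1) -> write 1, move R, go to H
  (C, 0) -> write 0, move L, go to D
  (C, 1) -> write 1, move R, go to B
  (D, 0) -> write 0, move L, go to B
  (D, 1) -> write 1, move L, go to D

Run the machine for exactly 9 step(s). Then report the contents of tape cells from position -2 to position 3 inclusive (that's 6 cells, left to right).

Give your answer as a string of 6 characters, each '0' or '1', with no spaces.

Answer: 111110

Derivation:
Step 1: in state A at pos 0, read 0 -> (A,0)->write 1,move R,goto C. Now: state=C, head=1, tape[-1..2]=0100 (head:   ^)
Step 2: in state C at pos 1, read 0 -> (C,0)->write 0,move L,goto D. Now: state=D, head=0, tape[-1..2]=0100 (head:  ^)
Step 3: in state D at pos 0, read 1 -> (D,1)->write 1,move L,goto D. Now: state=D, head=-1, tape[-2..2]=00100 (head:  ^)
Step 4: in state D at pos -1, read 0 -> (D,0)->write 0,move L,goto B. Now: state=B, head=-2, tape[-3..2]=000100 (head:  ^)
Step 5: in state B at pos -2, read 0 -> (B,0)->write 1,move R,goto A. Now: state=A, head=-1, tape[-3..2]=010100 (head:   ^)
Step 6: in state A at pos -1, read 0 -> (A,0)->write 1,move R,goto C. Now: state=C, head=0, tape[-3..2]=011100 (head:    ^)
Step 7: in state C at pos 0, read 1 -> (C,1)->write 1,move R,goto B. Now: state=B, head=1, tape[-3..2]=011100 (head:     ^)
Step 8: in state B at pos 1, read 0 -> (B,0)->write 1,move R,goto A. Now: state=A, head=2, tape[-3..3]=0111100 (head:      ^)
Step 9: in state A at pos 2, read 0 -> (A,0)->write 1,move R,goto C. Now: state=C, head=3, tape[-3..4]=01111100 (head:       ^)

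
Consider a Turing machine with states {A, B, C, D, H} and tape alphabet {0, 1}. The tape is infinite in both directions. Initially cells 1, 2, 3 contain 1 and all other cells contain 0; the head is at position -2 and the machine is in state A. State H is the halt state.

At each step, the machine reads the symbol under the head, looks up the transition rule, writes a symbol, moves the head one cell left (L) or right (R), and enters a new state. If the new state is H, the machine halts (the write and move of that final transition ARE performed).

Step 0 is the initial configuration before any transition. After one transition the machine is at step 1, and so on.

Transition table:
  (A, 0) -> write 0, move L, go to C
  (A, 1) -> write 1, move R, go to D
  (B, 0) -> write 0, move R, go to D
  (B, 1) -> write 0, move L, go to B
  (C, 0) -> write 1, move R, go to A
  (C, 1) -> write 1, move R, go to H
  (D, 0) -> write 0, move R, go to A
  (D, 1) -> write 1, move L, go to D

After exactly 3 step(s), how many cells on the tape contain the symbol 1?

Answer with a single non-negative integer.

Step 1: in state A at pos -2, read 0 -> (A,0)->write 0,move L,goto C. Now: state=C, head=-3, tape[-4..4]=000001110 (head:  ^)
Step 2: in state C at pos -3, read 0 -> (C,0)->write 1,move R,goto A. Now: state=A, head=-2, tape[-4..4]=010001110 (head:   ^)
Step 3: in state A at pos -2, read 0 -> (A,0)->write 0,move L,goto C. Now: state=C, head=-3, tape[-4..4]=010001110 (head:  ^)
Cells containing 1 after step 3: {-3, 1, 2, 3} -> 4 cell(s)

Answer: 4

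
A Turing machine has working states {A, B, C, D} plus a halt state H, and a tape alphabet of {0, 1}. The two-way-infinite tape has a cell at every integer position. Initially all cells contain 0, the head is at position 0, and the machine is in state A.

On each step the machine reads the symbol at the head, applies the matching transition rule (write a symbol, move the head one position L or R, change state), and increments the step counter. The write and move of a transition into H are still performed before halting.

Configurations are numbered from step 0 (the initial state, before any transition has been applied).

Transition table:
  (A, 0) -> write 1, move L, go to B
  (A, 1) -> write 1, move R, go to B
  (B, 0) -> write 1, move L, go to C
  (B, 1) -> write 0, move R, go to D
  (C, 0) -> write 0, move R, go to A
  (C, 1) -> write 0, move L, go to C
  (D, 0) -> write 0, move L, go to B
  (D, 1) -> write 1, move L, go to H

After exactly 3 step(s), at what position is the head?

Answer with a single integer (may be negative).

Answer: -1

Derivation:
Step 1: in state A at pos 0, read 0 -> (A,0)->write 1,move L,goto B. Now: state=B, head=-1, tape[-2..1]=0010 (head:  ^)
Step 2: in state B at pos -1, read 0 -> (B,0)->write 1,move L,goto C. Now: state=C, head=-2, tape[-3..1]=00110 (head:  ^)
Step 3: in state C at pos -2, read 0 -> (C,0)->write 0,move R,goto A. Now: state=A, head=-1, tape[-3..1]=00110 (head:   ^)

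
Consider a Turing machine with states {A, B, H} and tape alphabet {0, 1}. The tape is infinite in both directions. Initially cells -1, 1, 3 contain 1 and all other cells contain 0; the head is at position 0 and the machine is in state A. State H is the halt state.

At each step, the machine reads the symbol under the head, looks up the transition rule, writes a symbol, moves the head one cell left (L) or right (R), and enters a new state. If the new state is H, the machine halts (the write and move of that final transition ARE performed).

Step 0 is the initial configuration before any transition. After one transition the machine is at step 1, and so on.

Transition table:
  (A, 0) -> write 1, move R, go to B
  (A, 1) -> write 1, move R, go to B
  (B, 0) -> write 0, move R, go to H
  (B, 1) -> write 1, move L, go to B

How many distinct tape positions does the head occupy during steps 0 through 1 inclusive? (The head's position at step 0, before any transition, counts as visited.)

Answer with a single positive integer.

Answer: 2

Derivation:
Step 1: in state A at pos 0, read 0 -> (A,0)->write 1,move R,goto B. Now: state=B, head=1, tape[-2..4]=0111010 (head:    ^)
Head positions at steps 0..1: starting at 0, distinct positions visited = {0, 1} -> 2 position(s)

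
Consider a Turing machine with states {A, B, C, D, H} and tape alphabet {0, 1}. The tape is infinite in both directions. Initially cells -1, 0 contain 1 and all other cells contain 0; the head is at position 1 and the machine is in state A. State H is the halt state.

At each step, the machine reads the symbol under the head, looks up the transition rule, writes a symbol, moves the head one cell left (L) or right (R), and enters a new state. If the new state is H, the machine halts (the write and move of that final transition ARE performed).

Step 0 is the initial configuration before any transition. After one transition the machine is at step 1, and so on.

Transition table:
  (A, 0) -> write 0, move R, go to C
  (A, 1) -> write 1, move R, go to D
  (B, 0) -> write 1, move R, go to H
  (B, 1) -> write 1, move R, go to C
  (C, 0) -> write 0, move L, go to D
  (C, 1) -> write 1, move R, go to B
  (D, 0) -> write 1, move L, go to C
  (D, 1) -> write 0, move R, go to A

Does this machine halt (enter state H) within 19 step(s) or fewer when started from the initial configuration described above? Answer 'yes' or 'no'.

Step 1: in state A at pos 1, read 0 -> (A,0)->write 0,move R,goto C. Now: state=C, head=2, tape[-2..3]=011000 (head:     ^)
Step 2: in state C at pos 2, read 0 -> (C,0)->write 0,move L,goto D. Now: state=D, head=1, tape[-2..3]=011000 (head:    ^)
Step 3: in state D at pos 1, read 0 -> (D,0)->write 1,move L,goto C. Now: state=C, head=0, tape[-2..3]=011100 (head:   ^)
Step 4: in state C at pos 0, read 1 -> (C,1)->write 1,move R,goto B. Now: state=B, head=1, tape[-2..3]=011100 (head:    ^)
Step 5: in state B at pos 1, read 1 -> (B,1)->write 1,move R,goto C. Now: state=C, head=2, tape[-2..3]=011100 (head:     ^)
Step 6: in state C at pos 2, read 0 -> (C,0)->write 0,move L,goto D. Now: state=D, head=1, tape[-2..3]=011100 (head:    ^)
Step 7: in state D at pos 1, read 1 -> (D,1)->write 0,move R,goto A. Now: state=A, head=2, tape[-2..3]=011000 (head:     ^)
Step 8: in state A at pos 2, read 0 -> (A,0)->write 0,move R,goto C. Now: state=C, head=3, tape[-2..4]=0110000 (head:      ^)
Step 9: in state C at pos 3, read 0 -> (C,0)->write 0,move L,goto D. Now: state=D, head=2, tape[-2..4]=0110000 (head:     ^)
Step 10: in state D at pos 2, read 0 -> (D,0)->write 1,move L,goto C. Now: state=C, head=1, tape[-2..4]=0110100 (head:    ^)
Step 11: in state C at pos 1, read 0 -> (C,0)->write 0,move L,goto D. Now: state=D, head=0, tape[-2..4]=0110100 (head:   ^)
Step 12: in state D at pos 0, read 1 -> (D,1)->write 0,move R,goto A. Now: state=A, head=1, tape[-2..4]=0100100 (head:    ^)
Step 13: in state A at pos 1, read 0 -> (A,0)->write 0,move R,goto C. Now: state=C, head=2, tape[-2..4]=0100100 (head:     ^)
Step 14: in state C at pos 2, read 1 -> (C,1)->write 1,move R,goto B. Now: state=B, head=3, tape[-2..4]=0100100 (head:      ^)
Step 15: in state B at pos 3, read 0 -> (B,0)->write 1,move R,goto H. Now: state=H, head=4, tape[-2..5]=01001100 (head:       ^)
State H reached at step 15; 15 <= 19 -> yes

Answer: yes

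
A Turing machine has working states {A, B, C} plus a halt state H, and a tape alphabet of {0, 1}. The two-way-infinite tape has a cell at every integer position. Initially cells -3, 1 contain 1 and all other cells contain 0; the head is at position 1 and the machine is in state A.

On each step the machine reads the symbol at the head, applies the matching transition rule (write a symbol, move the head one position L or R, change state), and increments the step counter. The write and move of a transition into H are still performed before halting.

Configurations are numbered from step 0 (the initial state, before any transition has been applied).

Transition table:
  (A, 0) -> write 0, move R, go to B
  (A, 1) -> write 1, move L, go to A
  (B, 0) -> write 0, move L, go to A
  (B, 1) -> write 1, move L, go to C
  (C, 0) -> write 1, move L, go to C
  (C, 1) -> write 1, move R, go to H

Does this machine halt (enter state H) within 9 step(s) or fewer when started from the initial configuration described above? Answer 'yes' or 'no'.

Answer: yes

Derivation:
Step 1: in state A at pos 1, read 1 -> (A,1)->write 1,move L,goto A. Now: state=A, head=0, tape[-4..2]=0100010 (head:     ^)
Step 2: in state A at pos 0, read 0 -> (A,0)->write 0,move R,goto B. Now: state=B, head=1, tape[-4..2]=0100010 (head:      ^)
Step 3: in state B at pos 1, read 1 -> (B,1)->write 1,move L,goto C. Now: state=C, head=0, tape[-4..2]=0100010 (head:     ^)
Step 4: in state C at pos 0, read 0 -> (C,0)->write 1,move L,goto C. Now: state=C, head=-1, tape[-4..2]=0100110 (head:    ^)
Step 5: in state C at pos -1, read 0 -> (C,0)->write 1,move L,goto C. Now: state=C, head=-2, tape[-4..2]=0101110 (head:   ^)
Step 6: in state C at pos -2, read 0 -> (C,0)->write 1,move L,goto C. Now: state=C, head=-3, tape[-4..2]=0111110 (head:  ^)
Step 7: in state C at pos -3, read 1 -> (C,1)->write 1,move R,goto H. Now: state=H, head=-2, tape[-4..2]=0111110 (head:   ^)
State H reached at step 7; 7 <= 9 -> yes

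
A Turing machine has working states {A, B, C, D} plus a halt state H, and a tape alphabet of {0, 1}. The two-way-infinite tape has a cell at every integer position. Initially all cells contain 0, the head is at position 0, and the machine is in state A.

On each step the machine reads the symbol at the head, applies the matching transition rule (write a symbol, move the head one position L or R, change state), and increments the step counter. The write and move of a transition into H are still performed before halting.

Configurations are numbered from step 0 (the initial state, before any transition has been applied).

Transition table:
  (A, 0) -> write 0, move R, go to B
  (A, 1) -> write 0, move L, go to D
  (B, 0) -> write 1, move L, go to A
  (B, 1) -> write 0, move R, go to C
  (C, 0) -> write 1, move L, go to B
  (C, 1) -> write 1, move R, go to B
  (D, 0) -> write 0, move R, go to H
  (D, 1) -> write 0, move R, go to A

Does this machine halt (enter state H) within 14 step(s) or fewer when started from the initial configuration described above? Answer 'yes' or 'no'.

Step 1: in state A at pos 0, read 0 -> (A,0)->write 0,move R,goto B. Now: state=B, head=1, tape[-1..2]=0000 (head:   ^)
Step 2: in state B at pos 1, read 0 -> (B,0)->write 1,move L,goto A. Now: state=A, head=0, tape[-1..2]=0010 (head:  ^)
Step 3: in state A at pos 0, read 0 -> (A,0)->write 0,move R,goto B. Now: state=B, head=1, tape[-1..2]=0010 (head:   ^)
Step 4: in state B at pos 1, read 1 -> (B,1)->write 0,move R,goto C. Now: state=C, head=2, tape[-1..3]=00000 (head:    ^)
Step 5: in state C at pos 2, read 0 -> (C,0)->write 1,move L,goto B. Now: state=B, head=1, tape[-1..3]=00010 (head:   ^)
Step 6: in state B at pos 1, read 0 -> (B,0)->write 1,move L,goto A. Now: state=A, head=0, tape[-1..3]=00110 (head:  ^)
Step 7: in state A at pos 0, read 0 -> (A,0)->write 0,move R,goto B. Now: state=B, head=1, tape[-1..3]=00110 (head:   ^)
Step 8: in state B at pos 1, read 1 -> (B,1)->write 0,move R,goto C. Now: state=C, head=2, tape[-1..3]=00010 (head:    ^)
Step 9: in state C at pos 2, read 1 -> (C,1)->write 1,move R,goto B. Now: state=B, head=3, tape[-1..4]=000100 (head:     ^)
Step 10: in state B at pos 3, read 0 -> (B,0)->write 1,move L,goto A. Now: state=A, head=2, tape[-1..4]=000110 (head:    ^)
Step 11: in state A at pos 2, read 1 -> (A,1)->write 0,move L,goto D. Now: state=D, head=1, tape[-1..4]=000010 (head:   ^)
Step 12: in state D at pos 1, read 0 -> (D,0)->write 0,move R,goto H. Now: state=H, head=2, tape[-1..4]=000010 (head:    ^)
State H reached at step 12; 12 <= 14 -> yes

Answer: yes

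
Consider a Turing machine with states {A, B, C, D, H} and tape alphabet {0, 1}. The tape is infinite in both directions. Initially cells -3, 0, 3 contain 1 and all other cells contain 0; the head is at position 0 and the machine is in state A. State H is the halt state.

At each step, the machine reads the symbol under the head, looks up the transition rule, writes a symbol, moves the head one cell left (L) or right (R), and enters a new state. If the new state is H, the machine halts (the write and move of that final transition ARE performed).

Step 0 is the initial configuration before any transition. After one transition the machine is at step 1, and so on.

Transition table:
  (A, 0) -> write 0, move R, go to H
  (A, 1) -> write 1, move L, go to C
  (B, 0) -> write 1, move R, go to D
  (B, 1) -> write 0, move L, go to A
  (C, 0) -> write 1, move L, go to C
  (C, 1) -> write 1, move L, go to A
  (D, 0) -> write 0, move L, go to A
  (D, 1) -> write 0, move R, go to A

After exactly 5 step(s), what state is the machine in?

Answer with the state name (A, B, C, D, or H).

Answer: H

Derivation:
Step 1: in state A at pos 0, read 1 -> (A,1)->write 1,move L,goto C. Now: state=C, head=-1, tape[-4..4]=010010010 (head:    ^)
Step 2: in state C at pos -1, read 0 -> (C,0)->write 1,move L,goto C. Now: state=C, head=-2, tape[-4..4]=010110010 (head:   ^)
Step 3: in state C at pos -2, read 0 -> (C,0)->write 1,move L,goto C. Now: state=C, head=-3, tape[-4..4]=011110010 (head:  ^)
Step 4: in state C at pos -3, read 1 -> (C,1)->write 1,move L,goto A. Now: state=A, head=-4, tape[-5..4]=0011110010 (head:  ^)
Step 5: in state A at pos -4, read 0 -> (A,0)->write 0,move R,goto H. Now: state=H, head=-3, tape[-5..4]=0011110010 (head:   ^)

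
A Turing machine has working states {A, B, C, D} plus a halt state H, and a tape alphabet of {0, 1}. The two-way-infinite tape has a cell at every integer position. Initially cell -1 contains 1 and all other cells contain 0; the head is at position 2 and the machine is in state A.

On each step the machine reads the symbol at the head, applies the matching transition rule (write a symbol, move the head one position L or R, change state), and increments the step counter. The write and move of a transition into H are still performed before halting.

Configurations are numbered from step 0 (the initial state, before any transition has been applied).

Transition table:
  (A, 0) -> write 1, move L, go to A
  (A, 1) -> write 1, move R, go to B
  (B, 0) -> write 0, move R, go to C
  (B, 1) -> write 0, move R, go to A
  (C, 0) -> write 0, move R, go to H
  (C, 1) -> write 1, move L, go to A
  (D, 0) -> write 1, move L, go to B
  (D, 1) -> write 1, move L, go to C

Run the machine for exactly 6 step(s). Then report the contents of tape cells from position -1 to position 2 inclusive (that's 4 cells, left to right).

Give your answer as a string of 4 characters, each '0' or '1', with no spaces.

Step 1: in state A at pos 2, read 0 -> (A,0)->write 1,move L,goto A. Now: state=A, head=1, tape[-2..3]=010010 (head:    ^)
Step 2: in state A at pos 1, read 0 -> (A,0)->write 1,move L,goto A. Now: state=A, head=0, tape[-2..3]=010110 (head:   ^)
Step 3: in state A at pos 0, read 0 -> (A,0)->write 1,move L,goto A. Now: state=A, head=-1, tape[-2..3]=011110 (head:  ^)
Step 4: in state A at pos -1, read 1 -> (A,1)->write 1,move R,goto B. Now: state=B, head=0, tape[-2..3]=011110 (head:   ^)
Step 5: in state B at pos 0, read 1 -> (B,1)->write 0,move R,goto A. Now: state=A, head=1, tape[-2..3]=010110 (head:    ^)
Step 6: in state A at pos 1, read 1 -> (A,1)->write 1,move R,goto B. Now: state=B, head=2, tape[-2..3]=010110 (head:     ^)

Answer: 1011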